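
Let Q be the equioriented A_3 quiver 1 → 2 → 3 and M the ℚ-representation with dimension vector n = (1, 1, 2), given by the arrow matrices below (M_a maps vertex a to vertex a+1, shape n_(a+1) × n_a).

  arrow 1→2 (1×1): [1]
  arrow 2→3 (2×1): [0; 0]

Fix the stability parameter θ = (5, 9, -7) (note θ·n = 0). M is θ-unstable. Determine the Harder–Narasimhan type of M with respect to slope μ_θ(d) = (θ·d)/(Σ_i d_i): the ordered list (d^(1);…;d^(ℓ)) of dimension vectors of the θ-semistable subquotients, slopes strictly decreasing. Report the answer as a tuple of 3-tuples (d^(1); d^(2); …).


Interval decomposition of M: I[1,2], I[3,3]^2.
HN type (ℓ=3): μ^(1)=9; μ^(2)=5; μ^(3)=-7

((0, 1, 0); (1, 0, 0); (0, 0, 2))


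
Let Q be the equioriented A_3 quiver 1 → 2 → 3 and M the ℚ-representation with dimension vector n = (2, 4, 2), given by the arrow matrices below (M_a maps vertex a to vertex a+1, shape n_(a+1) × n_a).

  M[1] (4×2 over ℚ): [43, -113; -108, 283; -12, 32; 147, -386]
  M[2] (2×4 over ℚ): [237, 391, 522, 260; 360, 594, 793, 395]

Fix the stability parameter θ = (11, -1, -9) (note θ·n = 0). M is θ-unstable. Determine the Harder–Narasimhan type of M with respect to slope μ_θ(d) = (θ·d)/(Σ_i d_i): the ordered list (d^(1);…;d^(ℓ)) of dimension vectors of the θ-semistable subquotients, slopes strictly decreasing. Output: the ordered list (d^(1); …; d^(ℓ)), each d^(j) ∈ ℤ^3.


Via rank(M_{q-1}∘⋯∘M_p): M ≅ I[1,2], I[1,3], I[2,2], I[2,3].
μ_θ-semistable layers: μ^(1)=5; μ^(2)=1/3; μ^(3)=-1; μ^(4)=-5

((1, 1, 0); (1, 1, 1); (0, 1, 0); (0, 1, 1))


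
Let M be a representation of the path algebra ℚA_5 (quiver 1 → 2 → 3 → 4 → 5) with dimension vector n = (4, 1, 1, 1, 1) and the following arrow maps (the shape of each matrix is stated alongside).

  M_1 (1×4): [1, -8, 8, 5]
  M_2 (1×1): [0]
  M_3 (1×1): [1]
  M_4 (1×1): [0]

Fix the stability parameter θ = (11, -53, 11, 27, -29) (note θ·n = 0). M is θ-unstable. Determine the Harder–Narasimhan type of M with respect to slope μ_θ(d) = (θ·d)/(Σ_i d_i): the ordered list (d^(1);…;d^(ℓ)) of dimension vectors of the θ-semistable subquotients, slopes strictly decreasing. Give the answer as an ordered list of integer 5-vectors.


Via rank(M_{q-1}∘⋯∘M_p): M ≅ I[1,1]^3, I[1,2], I[3,4], I[5,5].
μ_θ-semistable layers: μ^(1)=27; μ^(2)=11; μ^(3)=-21; μ^(4)=-29

((0, 0, 0, 1, 0); (3, 0, 1, 0, 0); (1, 1, 0, 0, 0); (0, 0, 0, 0, 1))


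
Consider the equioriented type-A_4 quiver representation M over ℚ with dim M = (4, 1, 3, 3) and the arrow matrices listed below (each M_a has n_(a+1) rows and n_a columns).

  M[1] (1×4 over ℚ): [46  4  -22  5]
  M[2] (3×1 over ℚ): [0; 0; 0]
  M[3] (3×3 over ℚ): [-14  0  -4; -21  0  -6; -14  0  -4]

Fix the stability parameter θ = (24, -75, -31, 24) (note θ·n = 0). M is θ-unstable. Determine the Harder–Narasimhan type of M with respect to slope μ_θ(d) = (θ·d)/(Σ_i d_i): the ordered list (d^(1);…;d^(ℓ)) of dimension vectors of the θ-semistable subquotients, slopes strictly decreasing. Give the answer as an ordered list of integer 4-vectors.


Interval decomposition of M: I[1,1]^3, I[1,2], I[3,3]^2, I[3,4], I[4,4]^2.
HN type (ℓ=3): μ^(1)=24; μ^(2)=-51/2; μ^(3)=-31

((3, 0, 0, 3); (1, 1, 0, 0); (0, 0, 3, 0))


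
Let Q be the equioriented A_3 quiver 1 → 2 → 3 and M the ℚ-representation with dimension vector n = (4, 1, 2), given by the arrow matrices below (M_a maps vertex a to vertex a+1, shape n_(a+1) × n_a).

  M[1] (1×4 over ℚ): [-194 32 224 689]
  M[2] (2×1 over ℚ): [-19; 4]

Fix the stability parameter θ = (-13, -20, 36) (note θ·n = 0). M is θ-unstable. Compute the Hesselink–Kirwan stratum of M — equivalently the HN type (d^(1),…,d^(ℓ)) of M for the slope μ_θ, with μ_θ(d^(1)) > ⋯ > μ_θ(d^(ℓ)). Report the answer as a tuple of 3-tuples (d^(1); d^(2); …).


Via rank(M_{q-1}∘⋯∘M_p): M ≅ I[1,1]^3, I[1,3], I[3,3].
μ_θ-semistable layers: μ^(1)=36; μ^(2)=-13; μ^(3)=-33/2

((0, 0, 2); (3, 0, 0); (1, 1, 0))


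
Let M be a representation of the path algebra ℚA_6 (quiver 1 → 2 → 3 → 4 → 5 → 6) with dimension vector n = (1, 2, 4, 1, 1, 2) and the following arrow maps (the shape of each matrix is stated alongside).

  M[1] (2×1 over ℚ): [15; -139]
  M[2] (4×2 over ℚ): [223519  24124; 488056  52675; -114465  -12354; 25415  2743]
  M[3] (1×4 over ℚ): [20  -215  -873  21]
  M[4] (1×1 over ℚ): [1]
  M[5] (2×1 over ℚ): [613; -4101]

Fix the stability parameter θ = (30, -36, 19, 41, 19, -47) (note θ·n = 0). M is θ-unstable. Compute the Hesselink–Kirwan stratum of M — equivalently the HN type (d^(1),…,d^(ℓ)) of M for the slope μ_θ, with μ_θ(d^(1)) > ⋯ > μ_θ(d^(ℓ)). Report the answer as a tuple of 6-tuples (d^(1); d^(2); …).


Interval decomposition of M: I[1,3], I[2,3], I[3,3], I[3,6], I[6,6].
HN type (ℓ=5): μ^(1)=19; μ^(2)=8; μ^(3)=-3; μ^(4)=-36; μ^(5)=-47

((0, 0, 3, 0, 0, 0); (0, 0, 1, 1, 1, 1); (1, 1, 0, 0, 0, 0); (0, 1, 0, 0, 0, 0); (0, 0, 0, 0, 0, 1))


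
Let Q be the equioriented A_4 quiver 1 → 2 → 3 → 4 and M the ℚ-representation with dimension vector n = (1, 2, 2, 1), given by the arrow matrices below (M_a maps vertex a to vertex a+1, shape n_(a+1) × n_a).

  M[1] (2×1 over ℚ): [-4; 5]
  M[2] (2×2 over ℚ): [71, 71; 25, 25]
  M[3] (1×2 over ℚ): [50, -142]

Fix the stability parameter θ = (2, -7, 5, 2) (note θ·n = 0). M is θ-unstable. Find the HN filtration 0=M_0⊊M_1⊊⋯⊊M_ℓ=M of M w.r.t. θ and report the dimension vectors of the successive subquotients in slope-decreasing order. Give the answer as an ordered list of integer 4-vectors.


Barcode: M ≅ I[1,3], I[2,2], I[3,4]. HN layers by μ_θ (4 steps, strictly decreasing):
  μ^(1)=5; μ^(2)=7/2; μ^(3)=-5/2; μ^(4)=-7

((0, 0, 1, 0); (0, 0, 1, 1); (1, 1, 0, 0); (0, 1, 0, 0))


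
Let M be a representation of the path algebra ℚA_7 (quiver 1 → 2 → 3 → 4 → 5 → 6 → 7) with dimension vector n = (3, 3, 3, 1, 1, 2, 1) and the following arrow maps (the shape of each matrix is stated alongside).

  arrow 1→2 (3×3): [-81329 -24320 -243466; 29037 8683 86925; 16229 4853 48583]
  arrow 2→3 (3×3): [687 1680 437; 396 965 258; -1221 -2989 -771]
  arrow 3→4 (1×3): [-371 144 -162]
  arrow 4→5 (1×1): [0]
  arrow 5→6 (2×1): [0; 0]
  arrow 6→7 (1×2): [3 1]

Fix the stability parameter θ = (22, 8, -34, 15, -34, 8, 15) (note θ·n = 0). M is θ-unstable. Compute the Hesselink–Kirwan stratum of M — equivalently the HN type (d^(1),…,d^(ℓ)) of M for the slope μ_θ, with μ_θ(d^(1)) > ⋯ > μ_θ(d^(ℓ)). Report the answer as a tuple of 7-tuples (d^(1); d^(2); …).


Interval decomposition of M: I[1,1], I[1,3], I[1,4], I[2,3], I[5,5], I[6,6], I[6,7].
HN type (ℓ=6): μ^(1)=22; μ^(2)=15; μ^(3)=8; μ^(4)=-4/3; μ^(5)=-13; μ^(6)=-34

((1, 0, 0, 0, 0, 0, 0); (0, 0, 0, 1, 0, 0, 1); (0, 0, 0, 0, 0, 2, 0); (2, 2, 2, 0, 0, 0, 0); (0, 1, 1, 0, 0, 0, 0); (0, 0, 0, 0, 1, 0, 0))


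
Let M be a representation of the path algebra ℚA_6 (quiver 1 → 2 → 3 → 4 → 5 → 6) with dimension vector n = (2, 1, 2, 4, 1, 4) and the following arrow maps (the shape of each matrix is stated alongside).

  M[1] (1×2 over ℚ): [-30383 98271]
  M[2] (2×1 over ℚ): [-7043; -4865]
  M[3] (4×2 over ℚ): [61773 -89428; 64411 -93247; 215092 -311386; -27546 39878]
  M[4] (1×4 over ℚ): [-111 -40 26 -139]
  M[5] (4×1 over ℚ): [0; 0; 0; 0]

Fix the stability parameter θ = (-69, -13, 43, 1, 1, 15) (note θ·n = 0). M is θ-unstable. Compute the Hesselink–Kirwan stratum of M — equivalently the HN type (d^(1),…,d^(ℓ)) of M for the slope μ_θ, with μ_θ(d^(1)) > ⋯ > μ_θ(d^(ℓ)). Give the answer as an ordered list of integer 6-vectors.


Interval decomposition of M: I[1,1], I[1,5], I[3,4], I[4,4]^2, I[6,6]^4.
HN type (ℓ=5): μ^(1)=22; μ^(2)=15; μ^(3)=1; μ^(4)=-13; μ^(5)=-69

((0, 0, 1, 1, 0, 0); (0, 0, 1, 1, 1, 4); (0, 0, 0, 2, 0, 0); (0, 1, 0, 0, 0, 0); (2, 0, 0, 0, 0, 0))


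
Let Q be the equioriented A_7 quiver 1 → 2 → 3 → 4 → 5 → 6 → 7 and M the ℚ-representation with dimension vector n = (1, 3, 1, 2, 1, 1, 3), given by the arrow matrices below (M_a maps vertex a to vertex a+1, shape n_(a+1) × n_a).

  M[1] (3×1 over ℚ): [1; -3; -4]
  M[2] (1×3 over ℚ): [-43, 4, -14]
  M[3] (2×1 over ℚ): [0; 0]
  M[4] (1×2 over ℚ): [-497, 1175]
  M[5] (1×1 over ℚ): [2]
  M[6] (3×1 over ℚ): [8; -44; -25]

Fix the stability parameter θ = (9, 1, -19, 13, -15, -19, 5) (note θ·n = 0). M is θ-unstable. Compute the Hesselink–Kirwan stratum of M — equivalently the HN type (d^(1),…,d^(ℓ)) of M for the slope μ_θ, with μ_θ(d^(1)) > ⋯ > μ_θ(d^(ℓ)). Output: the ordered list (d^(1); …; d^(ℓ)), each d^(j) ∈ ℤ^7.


Via rank(M_{q-1}∘⋯∘M_p): M ≅ I[1,3], I[2,2]^2, I[4,4], I[4,7], I[7,7]^2.
μ_θ-semistable layers: μ^(1)=13; μ^(2)=5; μ^(3)=1; μ^(4)=-3; μ^(5)=-7

((0, 0, 0, 1, 0, 0, 0); (0, 0, 0, 0, 0, 0, 3); (0, 2, 0, 0, 0, 0, 0); (1, 1, 1, 0, 0, 0, 0); (0, 0, 0, 1, 1, 1, 0))


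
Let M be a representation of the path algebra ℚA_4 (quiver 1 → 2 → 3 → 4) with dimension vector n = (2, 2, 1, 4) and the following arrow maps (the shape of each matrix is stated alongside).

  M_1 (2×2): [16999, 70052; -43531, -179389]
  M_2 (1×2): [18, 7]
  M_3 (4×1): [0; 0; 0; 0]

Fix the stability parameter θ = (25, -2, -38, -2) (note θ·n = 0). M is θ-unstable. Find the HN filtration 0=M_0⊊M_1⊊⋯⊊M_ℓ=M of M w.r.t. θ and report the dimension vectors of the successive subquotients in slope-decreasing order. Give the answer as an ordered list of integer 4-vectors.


Barcode: M ≅ I[1,2], I[1,3], I[4,4]^4. HN layers by μ_θ (3 steps, strictly decreasing):
  μ^(1)=23/2; μ^(2)=-2; μ^(3)=-5

((1, 1, 0, 0); (0, 0, 0, 4); (1, 1, 1, 0))


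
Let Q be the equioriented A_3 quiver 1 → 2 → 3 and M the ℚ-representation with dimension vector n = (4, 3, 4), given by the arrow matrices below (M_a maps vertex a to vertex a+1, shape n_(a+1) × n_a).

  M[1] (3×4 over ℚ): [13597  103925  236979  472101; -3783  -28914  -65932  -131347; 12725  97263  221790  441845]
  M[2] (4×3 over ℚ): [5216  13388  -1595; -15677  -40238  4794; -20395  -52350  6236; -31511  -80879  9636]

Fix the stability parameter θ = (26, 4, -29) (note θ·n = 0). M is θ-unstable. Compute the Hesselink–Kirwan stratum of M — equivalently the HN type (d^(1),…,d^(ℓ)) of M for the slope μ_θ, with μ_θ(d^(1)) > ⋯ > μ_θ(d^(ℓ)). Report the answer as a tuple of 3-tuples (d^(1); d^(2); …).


Interval decomposition of M: I[1,1], I[1,3]^3, I[3,3].
HN type (ℓ=3): μ^(1)=26; μ^(2)=1/3; μ^(3)=-29

((1, 0, 0); (3, 3, 3); (0, 0, 1))


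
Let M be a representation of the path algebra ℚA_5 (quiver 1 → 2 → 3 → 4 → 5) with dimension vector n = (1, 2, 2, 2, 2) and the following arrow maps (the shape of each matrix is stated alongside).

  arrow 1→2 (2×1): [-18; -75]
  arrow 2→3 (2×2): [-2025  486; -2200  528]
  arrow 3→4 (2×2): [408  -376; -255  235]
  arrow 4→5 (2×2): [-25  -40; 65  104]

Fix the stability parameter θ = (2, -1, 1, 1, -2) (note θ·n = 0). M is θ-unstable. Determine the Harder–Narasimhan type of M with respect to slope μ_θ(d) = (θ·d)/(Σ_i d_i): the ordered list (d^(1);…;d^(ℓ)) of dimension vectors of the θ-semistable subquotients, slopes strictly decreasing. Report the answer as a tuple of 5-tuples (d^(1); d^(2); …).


Interval decomposition of M: I[1,2], I[2,4], I[3,3], I[4,5], I[5,5].
HN type (ℓ=5): μ^(1)=1; μ^(2)=1/2; μ^(3)=-1/2; μ^(4)=-1; μ^(5)=-2

((0, 0, 2, 1, 0); (1, 1, 0, 0, 0); (0, 0, 0, 1, 1); (0, 1, 0, 0, 0); (0, 0, 0, 0, 1))


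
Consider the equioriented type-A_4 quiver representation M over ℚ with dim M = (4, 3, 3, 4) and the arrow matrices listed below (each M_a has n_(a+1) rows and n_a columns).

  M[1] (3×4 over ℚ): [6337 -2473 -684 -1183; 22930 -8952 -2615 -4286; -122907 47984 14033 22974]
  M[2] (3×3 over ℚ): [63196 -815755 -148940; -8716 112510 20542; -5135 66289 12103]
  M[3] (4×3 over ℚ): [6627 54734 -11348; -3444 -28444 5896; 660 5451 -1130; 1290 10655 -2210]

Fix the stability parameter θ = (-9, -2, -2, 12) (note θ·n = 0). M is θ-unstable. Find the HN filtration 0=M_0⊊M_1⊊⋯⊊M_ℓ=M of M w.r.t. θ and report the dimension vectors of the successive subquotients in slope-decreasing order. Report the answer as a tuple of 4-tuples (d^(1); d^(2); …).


Via rank(M_{q-1}∘⋯∘M_p): M ≅ I[1,1], I[1,3], I[1,4]^2, I[4,4]^2.
μ_θ-semistable layers: μ^(1)=12; μ^(2)=-2; μ^(3)=-9

((0, 0, 0, 4); (0, 3, 3, 0); (4, 0, 0, 0))


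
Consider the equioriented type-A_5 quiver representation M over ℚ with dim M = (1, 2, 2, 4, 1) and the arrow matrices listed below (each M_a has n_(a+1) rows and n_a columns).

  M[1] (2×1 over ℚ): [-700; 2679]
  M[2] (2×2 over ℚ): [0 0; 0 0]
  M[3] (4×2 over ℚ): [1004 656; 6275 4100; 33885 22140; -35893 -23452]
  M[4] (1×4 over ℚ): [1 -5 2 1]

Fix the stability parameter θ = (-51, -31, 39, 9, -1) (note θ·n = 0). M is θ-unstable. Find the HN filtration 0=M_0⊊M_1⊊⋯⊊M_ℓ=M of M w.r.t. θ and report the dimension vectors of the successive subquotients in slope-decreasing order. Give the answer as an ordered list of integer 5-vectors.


Barcode: M ≅ I[1,2], I[2,2], I[3,3], I[3,5], I[4,4]^3. HN layers by μ_θ (5 steps, strictly decreasing):
  μ^(1)=39; μ^(2)=47/3; μ^(3)=9; μ^(4)=-31; μ^(5)=-51

((0, 0, 1, 0, 0); (0, 0, 1, 1, 1); (0, 0, 0, 3, 0); (0, 2, 0, 0, 0); (1, 0, 0, 0, 0))


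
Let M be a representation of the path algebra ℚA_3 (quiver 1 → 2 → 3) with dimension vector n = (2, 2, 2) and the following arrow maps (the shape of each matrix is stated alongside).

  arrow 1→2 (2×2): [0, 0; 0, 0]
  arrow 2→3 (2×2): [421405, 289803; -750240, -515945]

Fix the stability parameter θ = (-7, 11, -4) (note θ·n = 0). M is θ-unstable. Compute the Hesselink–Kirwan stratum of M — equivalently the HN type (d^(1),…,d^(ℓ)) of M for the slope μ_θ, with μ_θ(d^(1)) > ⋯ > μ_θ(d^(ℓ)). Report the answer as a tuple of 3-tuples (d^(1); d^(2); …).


Interval decomposition of M: I[1,1]^2, I[2,3]^2.
HN type (ℓ=2): μ^(1)=7/2; μ^(2)=-7

((0, 2, 2); (2, 0, 0))


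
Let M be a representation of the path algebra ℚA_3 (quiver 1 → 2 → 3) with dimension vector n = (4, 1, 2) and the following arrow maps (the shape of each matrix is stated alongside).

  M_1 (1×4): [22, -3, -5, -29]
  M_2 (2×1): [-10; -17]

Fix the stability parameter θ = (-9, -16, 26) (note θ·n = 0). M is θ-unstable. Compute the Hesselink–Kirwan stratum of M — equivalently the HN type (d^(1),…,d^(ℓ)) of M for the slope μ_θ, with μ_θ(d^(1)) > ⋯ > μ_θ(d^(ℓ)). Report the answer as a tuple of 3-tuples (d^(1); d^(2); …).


Via rank(M_{q-1}∘⋯∘M_p): M ≅ I[1,1]^3, I[1,3], I[3,3].
μ_θ-semistable layers: μ^(1)=26; μ^(2)=-9; μ^(3)=-25/2

((0, 0, 2); (3, 0, 0); (1, 1, 0))


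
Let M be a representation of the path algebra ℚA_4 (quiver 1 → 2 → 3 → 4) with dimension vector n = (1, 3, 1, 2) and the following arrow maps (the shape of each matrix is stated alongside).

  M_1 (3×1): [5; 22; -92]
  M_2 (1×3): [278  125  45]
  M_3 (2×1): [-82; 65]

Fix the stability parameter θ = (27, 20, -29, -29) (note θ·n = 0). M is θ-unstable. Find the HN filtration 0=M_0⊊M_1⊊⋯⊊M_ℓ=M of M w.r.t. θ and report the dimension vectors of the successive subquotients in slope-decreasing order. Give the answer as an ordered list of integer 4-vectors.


Interval decomposition of M: I[1,2], I[2,2], I[2,4], I[4,4].
HN type (ℓ=4): μ^(1)=47/2; μ^(2)=20; μ^(3)=-38/3; μ^(4)=-29

((1, 1, 0, 0); (0, 1, 0, 0); (0, 1, 1, 1); (0, 0, 0, 1))


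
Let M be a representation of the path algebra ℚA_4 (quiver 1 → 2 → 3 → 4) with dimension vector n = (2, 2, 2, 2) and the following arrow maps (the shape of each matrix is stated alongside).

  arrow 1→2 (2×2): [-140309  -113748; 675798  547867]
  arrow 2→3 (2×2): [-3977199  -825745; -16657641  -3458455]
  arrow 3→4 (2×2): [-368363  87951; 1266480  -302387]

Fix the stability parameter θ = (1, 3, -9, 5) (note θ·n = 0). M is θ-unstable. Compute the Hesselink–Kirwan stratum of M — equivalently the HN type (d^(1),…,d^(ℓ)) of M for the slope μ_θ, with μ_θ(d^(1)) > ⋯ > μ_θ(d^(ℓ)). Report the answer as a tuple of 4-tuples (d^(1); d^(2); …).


Interval decomposition of M: I[1,2], I[1,4], I[3,4].
HN type (ℓ=5): μ^(1)=5; μ^(2)=3; μ^(3)=1; μ^(4)=-5/3; μ^(5)=-9

((0, 0, 0, 2); (0, 1, 0, 0); (1, 0, 0, 0); (1, 1, 1, 0); (0, 0, 1, 0))


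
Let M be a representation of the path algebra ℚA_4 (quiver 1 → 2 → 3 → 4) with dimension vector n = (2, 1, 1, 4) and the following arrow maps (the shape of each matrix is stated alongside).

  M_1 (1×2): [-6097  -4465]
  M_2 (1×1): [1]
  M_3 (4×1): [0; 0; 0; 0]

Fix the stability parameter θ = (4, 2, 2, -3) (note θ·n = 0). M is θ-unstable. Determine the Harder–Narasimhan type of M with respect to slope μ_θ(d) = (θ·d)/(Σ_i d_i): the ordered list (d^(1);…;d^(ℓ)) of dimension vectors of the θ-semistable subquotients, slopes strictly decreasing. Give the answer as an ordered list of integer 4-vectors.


Barcode: M ≅ I[1,1], I[1,3], I[4,4]^4. HN layers by μ_θ (3 steps, strictly decreasing):
  μ^(1)=4; μ^(2)=8/3; μ^(3)=-3

((1, 0, 0, 0); (1, 1, 1, 0); (0, 0, 0, 4))


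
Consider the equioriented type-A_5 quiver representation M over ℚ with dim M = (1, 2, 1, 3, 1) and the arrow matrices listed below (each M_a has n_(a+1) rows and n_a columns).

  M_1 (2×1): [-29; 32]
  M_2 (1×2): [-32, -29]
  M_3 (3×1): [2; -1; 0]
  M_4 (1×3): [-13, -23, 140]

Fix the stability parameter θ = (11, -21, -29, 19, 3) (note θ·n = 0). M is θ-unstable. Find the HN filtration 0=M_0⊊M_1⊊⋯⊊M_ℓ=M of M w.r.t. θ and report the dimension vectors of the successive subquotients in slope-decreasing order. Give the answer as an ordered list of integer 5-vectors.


Via rank(M_{q-1}∘⋯∘M_p): M ≅ I[1,2], I[2,5], I[4,4]^2.
μ_θ-semistable layers: μ^(1)=19; μ^(2)=11; μ^(3)=-5; μ^(4)=-25

((0, 0, 0, 2, 0); (0, 0, 0, 1, 1); (1, 1, 0, 0, 0); (0, 1, 1, 0, 0))


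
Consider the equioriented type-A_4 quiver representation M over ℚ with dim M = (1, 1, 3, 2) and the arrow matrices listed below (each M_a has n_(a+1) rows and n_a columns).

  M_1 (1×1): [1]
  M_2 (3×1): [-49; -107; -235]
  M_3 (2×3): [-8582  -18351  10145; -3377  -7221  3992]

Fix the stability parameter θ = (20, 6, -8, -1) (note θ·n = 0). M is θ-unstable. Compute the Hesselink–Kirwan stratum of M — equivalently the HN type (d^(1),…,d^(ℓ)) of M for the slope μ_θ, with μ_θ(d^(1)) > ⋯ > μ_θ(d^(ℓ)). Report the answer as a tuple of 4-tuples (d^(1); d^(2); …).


Via rank(M_{q-1}∘⋯∘M_p): M ≅ I[1,3], I[3,4]^2.
μ_θ-semistable layers: μ^(1)=6; μ^(2)=-1; μ^(3)=-8

((1, 1, 1, 0); (0, 0, 0, 2); (0, 0, 2, 0))


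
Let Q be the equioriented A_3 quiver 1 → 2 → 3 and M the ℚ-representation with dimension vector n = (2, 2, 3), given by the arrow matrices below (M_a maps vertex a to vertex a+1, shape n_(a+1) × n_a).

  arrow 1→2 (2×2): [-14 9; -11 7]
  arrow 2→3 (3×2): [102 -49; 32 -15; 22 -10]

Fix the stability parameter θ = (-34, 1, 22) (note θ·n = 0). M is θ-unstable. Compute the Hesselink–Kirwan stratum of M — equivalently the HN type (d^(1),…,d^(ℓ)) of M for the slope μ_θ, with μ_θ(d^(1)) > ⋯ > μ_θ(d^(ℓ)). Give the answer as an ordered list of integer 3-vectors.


Interval decomposition of M: I[1,3]^2, I[3,3].
HN type (ℓ=3): μ^(1)=22; μ^(2)=1; μ^(3)=-34

((0, 0, 3); (0, 2, 0); (2, 0, 0))


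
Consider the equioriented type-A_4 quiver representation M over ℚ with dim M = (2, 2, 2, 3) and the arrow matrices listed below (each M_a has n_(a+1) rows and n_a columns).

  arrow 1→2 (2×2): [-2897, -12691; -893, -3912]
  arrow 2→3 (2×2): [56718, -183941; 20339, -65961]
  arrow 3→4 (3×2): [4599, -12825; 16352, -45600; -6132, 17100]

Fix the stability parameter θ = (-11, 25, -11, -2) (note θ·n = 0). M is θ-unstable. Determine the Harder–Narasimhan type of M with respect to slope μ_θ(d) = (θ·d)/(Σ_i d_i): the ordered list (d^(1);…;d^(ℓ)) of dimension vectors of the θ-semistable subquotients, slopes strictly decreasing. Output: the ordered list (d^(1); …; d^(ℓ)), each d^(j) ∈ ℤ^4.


Interval decomposition of M: I[1,3], I[1,4], I[4,4]^2.
HN type (ℓ=4): μ^(1)=7; μ^(2)=4; μ^(3)=-2; μ^(4)=-11

((0, 1, 1, 0); (0, 1, 1, 1); (0, 0, 0, 2); (2, 0, 0, 0))


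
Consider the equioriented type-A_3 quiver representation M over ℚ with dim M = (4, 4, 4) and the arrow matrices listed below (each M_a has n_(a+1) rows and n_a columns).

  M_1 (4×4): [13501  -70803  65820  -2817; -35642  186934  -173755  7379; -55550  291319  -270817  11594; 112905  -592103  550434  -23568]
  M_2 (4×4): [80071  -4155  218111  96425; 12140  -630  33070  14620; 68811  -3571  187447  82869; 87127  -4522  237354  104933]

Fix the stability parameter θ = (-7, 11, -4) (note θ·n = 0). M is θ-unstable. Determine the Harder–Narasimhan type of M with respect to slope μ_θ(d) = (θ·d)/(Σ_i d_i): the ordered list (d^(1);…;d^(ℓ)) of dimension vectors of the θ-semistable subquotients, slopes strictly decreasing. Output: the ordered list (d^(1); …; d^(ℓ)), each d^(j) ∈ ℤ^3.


Via rank(M_{q-1}∘⋯∘M_p): M ≅ I[1,2]^2, I[1,3]^2, I[3,3]^2.
μ_θ-semistable layers: μ^(1)=11; μ^(2)=7/2; μ^(3)=-4; μ^(4)=-7

((0, 2, 0); (0, 2, 2); (0, 0, 2); (4, 0, 0))


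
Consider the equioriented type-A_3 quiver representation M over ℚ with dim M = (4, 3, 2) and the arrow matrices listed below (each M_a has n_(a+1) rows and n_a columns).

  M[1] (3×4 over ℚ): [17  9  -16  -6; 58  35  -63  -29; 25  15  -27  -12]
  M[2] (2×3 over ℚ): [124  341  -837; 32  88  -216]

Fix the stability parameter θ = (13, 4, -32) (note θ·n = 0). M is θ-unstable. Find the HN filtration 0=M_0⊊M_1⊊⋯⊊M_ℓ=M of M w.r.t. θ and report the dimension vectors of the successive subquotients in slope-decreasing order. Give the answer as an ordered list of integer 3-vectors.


Via rank(M_{q-1}∘⋯∘M_p): M ≅ I[1,1], I[1,2]^2, I[1,3], I[3,3].
μ_θ-semistable layers: μ^(1)=13; μ^(2)=17/2; μ^(3)=-5; μ^(4)=-32

((1, 0, 0); (2, 2, 0); (1, 1, 1); (0, 0, 1))


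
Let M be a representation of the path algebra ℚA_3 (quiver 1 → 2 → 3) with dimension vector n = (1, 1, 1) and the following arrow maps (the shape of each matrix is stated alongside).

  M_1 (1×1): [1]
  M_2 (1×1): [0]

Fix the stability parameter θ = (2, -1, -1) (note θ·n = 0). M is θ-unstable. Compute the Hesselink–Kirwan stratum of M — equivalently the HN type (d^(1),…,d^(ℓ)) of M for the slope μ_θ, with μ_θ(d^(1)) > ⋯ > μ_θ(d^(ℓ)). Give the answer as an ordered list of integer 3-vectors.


Via rank(M_{q-1}∘⋯∘M_p): M ≅ I[1,2], I[3,3].
μ_θ-semistable layers: μ^(1)=1/2; μ^(2)=-1

((1, 1, 0); (0, 0, 1))


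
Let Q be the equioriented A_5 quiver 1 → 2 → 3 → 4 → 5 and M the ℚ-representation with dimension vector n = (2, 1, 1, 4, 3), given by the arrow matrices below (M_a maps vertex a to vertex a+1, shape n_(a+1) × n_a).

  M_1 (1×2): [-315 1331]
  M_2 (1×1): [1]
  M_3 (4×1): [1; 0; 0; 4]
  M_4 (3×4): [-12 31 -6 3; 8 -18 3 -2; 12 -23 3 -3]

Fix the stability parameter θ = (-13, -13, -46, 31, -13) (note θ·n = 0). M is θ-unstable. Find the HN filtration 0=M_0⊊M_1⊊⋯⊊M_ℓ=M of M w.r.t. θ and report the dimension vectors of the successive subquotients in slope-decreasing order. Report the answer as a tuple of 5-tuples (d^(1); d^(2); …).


Via rank(M_{q-1}∘⋯∘M_p): M ≅ I[1,1], I[1,4], I[4,4], I[4,5]^2, I[5,5].
μ_θ-semistable layers: μ^(1)=31; μ^(2)=9; μ^(3)=-13; μ^(4)=-24

((0, 0, 0, 2, 0); (0, 0, 0, 2, 2); (1, 0, 0, 0, 1); (1, 1, 1, 0, 0))


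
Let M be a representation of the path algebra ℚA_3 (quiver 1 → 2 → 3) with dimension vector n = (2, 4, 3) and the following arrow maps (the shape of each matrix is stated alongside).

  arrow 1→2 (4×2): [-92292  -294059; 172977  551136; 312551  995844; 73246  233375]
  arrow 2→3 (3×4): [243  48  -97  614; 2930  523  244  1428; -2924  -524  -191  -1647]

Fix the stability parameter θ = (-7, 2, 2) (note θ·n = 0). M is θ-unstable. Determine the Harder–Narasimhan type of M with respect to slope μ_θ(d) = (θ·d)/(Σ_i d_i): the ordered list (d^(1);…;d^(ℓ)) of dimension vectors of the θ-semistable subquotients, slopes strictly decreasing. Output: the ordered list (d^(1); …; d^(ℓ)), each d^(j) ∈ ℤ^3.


Via rank(M_{q-1}∘⋯∘M_p): M ≅ I[1,3]^2, I[2,2], I[2,3].
μ_θ-semistable layers: μ^(1)=2; μ^(2)=-7

((0, 4, 3); (2, 0, 0))


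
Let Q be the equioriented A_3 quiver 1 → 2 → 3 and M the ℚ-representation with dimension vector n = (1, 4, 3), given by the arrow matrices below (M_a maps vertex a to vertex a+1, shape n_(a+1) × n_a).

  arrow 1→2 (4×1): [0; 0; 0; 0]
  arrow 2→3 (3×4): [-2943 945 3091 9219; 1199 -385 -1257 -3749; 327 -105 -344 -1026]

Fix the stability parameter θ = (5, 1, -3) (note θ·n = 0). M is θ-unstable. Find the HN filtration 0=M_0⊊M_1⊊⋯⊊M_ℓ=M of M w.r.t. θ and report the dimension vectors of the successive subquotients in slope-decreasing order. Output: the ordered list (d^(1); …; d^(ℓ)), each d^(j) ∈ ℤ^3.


Interval decomposition of M: I[1,1], I[2,2]^2, I[2,3]^2, I[3,3].
HN type (ℓ=4): μ^(1)=5; μ^(2)=1; μ^(3)=-1; μ^(4)=-3

((1, 0, 0); (0, 2, 0); (0, 2, 2); (0, 0, 1))


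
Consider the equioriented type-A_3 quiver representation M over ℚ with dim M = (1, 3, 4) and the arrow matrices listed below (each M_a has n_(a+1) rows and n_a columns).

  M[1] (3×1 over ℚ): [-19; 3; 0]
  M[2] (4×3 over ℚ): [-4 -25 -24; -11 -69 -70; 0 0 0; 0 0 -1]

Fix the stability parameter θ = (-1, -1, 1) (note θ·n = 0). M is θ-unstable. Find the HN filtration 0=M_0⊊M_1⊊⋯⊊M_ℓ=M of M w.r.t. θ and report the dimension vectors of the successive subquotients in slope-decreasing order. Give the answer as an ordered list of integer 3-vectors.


Barcode: M ≅ I[1,3], I[2,3]^2, I[3,3]. HN layers by μ_θ (2 steps, strictly decreasing):
  μ^(1)=1; μ^(2)=-1

((0, 0, 4); (1, 3, 0))


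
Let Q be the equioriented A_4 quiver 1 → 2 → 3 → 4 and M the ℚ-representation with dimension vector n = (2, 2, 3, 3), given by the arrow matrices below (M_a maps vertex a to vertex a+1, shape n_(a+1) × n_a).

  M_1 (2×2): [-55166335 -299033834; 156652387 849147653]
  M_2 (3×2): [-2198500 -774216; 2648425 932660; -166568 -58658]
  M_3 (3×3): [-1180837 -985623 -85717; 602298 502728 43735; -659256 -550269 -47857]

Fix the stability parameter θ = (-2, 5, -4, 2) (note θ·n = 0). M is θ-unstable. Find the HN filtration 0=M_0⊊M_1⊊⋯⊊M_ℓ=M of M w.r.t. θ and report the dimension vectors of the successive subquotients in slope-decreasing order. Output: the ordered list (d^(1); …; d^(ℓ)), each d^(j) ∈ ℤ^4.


Interval decomposition of M: I[1,4]^2, I[3,4].
HN type (ℓ=4): μ^(1)=2; μ^(2)=1/2; μ^(3)=-2; μ^(4)=-4

((0, 0, 0, 3); (0, 2, 2, 0); (2, 0, 0, 0); (0, 0, 1, 0))


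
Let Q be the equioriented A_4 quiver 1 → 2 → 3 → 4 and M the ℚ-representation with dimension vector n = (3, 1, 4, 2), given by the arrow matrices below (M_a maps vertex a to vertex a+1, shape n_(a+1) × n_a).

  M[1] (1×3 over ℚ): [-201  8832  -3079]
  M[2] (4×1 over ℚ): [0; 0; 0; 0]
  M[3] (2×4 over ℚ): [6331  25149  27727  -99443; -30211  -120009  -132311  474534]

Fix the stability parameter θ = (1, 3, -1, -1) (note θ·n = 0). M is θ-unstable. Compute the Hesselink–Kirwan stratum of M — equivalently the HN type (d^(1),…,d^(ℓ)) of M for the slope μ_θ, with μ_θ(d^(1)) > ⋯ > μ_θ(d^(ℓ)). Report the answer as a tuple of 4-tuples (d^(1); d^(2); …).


Interval decomposition of M: I[1,1]^2, I[1,2], I[3,3]^2, I[3,4]^2.
HN type (ℓ=3): μ^(1)=3; μ^(2)=1; μ^(3)=-1

((0, 1, 0, 0); (3, 0, 0, 0); (0, 0, 4, 2))


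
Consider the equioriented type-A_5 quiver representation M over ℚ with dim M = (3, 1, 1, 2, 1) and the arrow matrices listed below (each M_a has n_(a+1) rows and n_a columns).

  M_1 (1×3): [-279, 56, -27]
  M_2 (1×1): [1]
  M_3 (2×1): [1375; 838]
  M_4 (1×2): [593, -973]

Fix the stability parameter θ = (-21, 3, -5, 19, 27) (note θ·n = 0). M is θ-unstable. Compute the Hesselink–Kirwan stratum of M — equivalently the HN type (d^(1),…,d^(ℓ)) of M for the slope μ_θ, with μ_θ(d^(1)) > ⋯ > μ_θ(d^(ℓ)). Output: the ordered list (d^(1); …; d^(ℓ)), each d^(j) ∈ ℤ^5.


Interval decomposition of M: I[1,1]^2, I[1,5], I[4,4].
HN type (ℓ=4): μ^(1)=27; μ^(2)=19; μ^(3)=-1; μ^(4)=-21

((0, 0, 0, 0, 1); (0, 0, 0, 2, 0); (0, 1, 1, 0, 0); (3, 0, 0, 0, 0))


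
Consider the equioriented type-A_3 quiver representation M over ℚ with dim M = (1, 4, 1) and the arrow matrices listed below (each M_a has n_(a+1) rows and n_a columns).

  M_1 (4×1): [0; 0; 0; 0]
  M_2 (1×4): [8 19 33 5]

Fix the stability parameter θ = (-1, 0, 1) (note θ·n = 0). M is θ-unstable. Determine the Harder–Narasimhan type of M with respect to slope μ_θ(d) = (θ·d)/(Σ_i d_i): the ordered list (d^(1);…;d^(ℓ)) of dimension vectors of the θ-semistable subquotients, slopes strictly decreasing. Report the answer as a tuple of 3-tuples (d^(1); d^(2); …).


Interval decomposition of M: I[1,1], I[2,2]^3, I[2,3].
HN type (ℓ=3): μ^(1)=1; μ^(2)=0; μ^(3)=-1

((0, 0, 1); (0, 4, 0); (1, 0, 0))


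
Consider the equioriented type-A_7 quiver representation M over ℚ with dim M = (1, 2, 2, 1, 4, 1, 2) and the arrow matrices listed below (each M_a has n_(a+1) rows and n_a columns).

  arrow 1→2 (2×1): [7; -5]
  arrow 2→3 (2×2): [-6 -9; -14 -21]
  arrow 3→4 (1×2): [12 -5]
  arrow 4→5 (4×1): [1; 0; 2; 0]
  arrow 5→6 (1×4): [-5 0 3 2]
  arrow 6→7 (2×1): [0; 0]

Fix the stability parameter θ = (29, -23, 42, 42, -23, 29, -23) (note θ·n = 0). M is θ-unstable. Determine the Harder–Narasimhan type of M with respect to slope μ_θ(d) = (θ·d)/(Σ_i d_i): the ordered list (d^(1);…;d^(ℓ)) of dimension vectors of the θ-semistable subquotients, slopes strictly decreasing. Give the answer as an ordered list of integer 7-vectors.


Via rank(M_{q-1}∘⋯∘M_p): M ≅ I[1,6], I[2,2], I[3,3], I[5,5]^3, I[7,7]^2.
μ_θ-semistable layers: μ^(1)=42; μ^(2)=29; μ^(3)=61/3; μ^(4)=3; μ^(5)=-23

((0, 0, 1, 0, 0, 0, 0); (0, 0, 0, 0, 0, 1, 0); (0, 0, 1, 1, 1, 0, 0); (1, 1, 0, 0, 0, 0, 0); (0, 1, 0, 0, 3, 0, 2))


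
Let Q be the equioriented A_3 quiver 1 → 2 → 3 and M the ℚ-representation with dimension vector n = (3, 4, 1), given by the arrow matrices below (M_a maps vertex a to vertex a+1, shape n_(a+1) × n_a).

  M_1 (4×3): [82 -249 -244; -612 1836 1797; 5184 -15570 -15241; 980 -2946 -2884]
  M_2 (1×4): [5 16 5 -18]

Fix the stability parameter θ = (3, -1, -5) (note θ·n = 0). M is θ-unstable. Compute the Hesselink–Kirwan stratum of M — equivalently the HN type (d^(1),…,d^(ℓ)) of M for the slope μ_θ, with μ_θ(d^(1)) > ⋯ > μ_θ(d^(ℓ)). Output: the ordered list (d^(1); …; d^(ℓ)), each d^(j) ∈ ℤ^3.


Via rank(M_{q-1}∘⋯∘M_p): M ≅ I[1,1], I[1,2], I[1,3], I[2,2]^2.
μ_θ-semistable layers: μ^(1)=3; μ^(2)=1; μ^(3)=-1

((1, 0, 0); (1, 1, 0); (1, 3, 1))


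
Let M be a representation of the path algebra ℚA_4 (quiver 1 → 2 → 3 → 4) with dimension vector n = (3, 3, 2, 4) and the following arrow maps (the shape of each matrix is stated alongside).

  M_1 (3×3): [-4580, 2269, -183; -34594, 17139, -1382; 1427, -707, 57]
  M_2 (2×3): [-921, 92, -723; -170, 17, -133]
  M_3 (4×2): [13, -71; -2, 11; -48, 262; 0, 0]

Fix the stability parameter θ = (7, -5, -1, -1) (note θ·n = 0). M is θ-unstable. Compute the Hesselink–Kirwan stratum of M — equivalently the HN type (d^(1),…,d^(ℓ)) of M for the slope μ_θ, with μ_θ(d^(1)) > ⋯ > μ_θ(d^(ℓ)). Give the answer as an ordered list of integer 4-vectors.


Via rank(M_{q-1}∘⋯∘M_p): M ≅ I[1,2], I[1,4]^2, I[4,4]^2.
μ_θ-semistable layers: μ^(1)=1; μ^(2)=0; μ^(3)=-1

((1, 1, 0, 0); (2, 2, 2, 2); (0, 0, 0, 2))


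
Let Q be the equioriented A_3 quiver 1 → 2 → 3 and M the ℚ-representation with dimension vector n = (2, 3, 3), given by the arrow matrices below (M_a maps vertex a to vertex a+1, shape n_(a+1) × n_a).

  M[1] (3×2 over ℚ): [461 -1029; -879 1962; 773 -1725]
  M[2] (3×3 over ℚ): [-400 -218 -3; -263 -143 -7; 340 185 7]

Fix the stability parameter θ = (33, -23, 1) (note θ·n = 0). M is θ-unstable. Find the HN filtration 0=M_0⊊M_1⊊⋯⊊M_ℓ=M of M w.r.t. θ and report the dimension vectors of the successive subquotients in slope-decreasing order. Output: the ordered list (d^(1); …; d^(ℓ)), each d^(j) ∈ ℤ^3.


Interval decomposition of M: I[1,3]^2, I[2,3].
HN type (ℓ=3): μ^(1)=11/3; μ^(2)=1; μ^(3)=-23

((2, 2, 2); (0, 0, 1); (0, 1, 0))


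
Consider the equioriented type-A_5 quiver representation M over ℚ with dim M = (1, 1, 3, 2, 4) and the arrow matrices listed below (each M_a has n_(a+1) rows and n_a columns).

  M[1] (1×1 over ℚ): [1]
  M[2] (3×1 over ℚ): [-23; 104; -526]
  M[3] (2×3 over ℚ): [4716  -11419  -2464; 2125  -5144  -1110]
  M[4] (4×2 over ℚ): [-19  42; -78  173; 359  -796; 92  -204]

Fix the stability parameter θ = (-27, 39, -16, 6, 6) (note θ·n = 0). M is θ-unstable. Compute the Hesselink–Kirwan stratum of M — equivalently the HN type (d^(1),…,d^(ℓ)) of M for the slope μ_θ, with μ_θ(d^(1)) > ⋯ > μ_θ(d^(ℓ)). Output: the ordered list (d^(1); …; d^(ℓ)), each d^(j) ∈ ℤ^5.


Barcode: M ≅ I[1,5], I[3,3], I[3,5], I[5,5]^2. HN layers by μ_θ (4 steps, strictly decreasing):
  μ^(1)=35/4; μ^(2)=6; μ^(3)=-16; μ^(4)=-27

((0, 1, 1, 1, 1); (0, 0, 0, 1, 3); (0, 0, 2, 0, 0); (1, 0, 0, 0, 0))


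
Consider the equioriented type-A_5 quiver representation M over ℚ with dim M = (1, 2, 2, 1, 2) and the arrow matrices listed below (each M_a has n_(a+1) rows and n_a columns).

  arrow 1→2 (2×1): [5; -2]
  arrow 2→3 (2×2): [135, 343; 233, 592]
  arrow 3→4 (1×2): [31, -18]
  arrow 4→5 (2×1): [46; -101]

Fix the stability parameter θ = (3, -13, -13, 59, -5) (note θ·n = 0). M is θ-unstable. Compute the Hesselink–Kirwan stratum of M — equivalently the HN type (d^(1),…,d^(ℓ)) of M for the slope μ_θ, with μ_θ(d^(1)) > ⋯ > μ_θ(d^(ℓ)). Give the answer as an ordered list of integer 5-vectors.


Via rank(M_{q-1}∘⋯∘M_p): M ≅ I[1,5], I[2,3], I[5,5].
μ_θ-semistable layers: μ^(1)=27; μ^(2)=-5; μ^(3)=-23/3; μ^(4)=-13

((0, 0, 0, 1, 1); (0, 0, 0, 0, 1); (1, 1, 1, 0, 0); (0, 1, 1, 0, 0))


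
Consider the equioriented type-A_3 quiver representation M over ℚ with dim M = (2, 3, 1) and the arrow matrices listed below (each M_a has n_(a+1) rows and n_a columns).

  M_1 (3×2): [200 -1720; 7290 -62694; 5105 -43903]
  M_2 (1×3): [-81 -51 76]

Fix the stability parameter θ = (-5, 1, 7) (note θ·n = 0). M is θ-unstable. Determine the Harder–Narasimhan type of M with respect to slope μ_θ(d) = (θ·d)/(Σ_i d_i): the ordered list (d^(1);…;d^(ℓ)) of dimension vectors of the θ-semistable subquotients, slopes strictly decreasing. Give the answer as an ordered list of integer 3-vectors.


Barcode: M ≅ I[1,1], I[1,3], I[2,2]^2. HN layers by μ_θ (3 steps, strictly decreasing):
  μ^(1)=7; μ^(2)=1; μ^(3)=-5

((0, 0, 1); (0, 3, 0); (2, 0, 0))


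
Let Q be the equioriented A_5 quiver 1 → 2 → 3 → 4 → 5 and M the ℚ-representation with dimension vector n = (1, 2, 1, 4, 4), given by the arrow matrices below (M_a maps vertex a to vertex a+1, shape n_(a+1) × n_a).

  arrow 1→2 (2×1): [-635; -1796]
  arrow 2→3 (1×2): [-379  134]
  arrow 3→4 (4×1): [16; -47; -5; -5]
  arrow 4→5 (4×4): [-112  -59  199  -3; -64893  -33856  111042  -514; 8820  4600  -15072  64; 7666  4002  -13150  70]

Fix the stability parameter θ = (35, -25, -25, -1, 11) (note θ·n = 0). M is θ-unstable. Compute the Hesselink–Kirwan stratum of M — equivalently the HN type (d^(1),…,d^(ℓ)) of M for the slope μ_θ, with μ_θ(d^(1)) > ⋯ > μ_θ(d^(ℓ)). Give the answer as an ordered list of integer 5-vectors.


Via rank(M_{q-1}∘⋯∘M_p): M ≅ I[1,5], I[2,2], I[4,4]^2, I[4,5], I[5,5]^2.
μ_θ-semistable layers: μ^(1)=11; μ^(2)=-1; μ^(3)=-5; μ^(4)=-25

((0, 0, 0, 0, 4); (0, 0, 0, 4, 0); (1, 1, 1, 0, 0); (0, 1, 0, 0, 0))


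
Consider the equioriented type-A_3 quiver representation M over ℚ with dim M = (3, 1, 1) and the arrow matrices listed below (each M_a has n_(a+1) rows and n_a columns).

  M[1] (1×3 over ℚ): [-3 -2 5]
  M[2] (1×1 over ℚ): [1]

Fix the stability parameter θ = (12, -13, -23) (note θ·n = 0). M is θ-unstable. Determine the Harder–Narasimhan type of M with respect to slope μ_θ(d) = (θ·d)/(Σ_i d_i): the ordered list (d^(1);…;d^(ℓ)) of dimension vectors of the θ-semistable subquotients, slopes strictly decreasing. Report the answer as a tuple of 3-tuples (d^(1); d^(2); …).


Interval decomposition of M: I[1,1]^2, I[1,3].
HN type (ℓ=2): μ^(1)=12; μ^(2)=-8

((2, 0, 0); (1, 1, 1))


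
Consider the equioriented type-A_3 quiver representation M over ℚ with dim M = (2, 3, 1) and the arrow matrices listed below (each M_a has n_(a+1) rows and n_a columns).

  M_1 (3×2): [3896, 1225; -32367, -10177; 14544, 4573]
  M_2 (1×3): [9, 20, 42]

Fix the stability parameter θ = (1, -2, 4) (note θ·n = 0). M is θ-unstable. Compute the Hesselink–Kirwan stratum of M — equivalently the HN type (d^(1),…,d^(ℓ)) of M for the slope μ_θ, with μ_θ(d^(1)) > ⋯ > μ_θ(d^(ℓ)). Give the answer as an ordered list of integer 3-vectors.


Via rank(M_{q-1}∘⋯∘M_p): M ≅ I[1,2], I[1,3], I[2,2].
μ_θ-semistable layers: μ^(1)=4; μ^(2)=-1/2; μ^(3)=-2

((0, 0, 1); (2, 2, 0); (0, 1, 0))


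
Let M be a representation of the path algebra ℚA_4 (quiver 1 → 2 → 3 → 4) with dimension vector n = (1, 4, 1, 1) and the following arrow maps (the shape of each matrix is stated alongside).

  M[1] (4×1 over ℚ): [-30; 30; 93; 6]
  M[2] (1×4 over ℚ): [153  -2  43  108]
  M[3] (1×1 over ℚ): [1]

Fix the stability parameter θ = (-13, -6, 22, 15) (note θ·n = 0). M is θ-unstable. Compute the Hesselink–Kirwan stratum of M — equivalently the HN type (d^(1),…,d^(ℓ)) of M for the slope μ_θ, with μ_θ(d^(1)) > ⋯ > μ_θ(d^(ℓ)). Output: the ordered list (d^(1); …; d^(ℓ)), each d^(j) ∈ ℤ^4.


Via rank(M_{q-1}∘⋯∘M_p): M ≅ I[1,4], I[2,2]^3.
μ_θ-semistable layers: μ^(1)=37/2; μ^(2)=-6; μ^(3)=-13

((0, 0, 1, 1); (0, 4, 0, 0); (1, 0, 0, 0))


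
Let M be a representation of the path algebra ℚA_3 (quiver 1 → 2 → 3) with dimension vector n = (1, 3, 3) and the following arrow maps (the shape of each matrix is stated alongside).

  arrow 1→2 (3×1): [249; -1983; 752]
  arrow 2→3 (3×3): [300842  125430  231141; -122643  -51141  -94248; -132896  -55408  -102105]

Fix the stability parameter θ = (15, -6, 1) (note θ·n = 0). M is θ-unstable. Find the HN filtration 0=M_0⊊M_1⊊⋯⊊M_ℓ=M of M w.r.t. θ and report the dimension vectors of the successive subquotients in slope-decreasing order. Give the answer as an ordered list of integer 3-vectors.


Via rank(M_{q-1}∘⋯∘M_p): M ≅ I[1,2], I[2,3]^2, I[3,3].
μ_θ-semistable layers: μ^(1)=9/2; μ^(2)=1; μ^(3)=-6

((1, 1, 0); (0, 0, 3); (0, 2, 0))


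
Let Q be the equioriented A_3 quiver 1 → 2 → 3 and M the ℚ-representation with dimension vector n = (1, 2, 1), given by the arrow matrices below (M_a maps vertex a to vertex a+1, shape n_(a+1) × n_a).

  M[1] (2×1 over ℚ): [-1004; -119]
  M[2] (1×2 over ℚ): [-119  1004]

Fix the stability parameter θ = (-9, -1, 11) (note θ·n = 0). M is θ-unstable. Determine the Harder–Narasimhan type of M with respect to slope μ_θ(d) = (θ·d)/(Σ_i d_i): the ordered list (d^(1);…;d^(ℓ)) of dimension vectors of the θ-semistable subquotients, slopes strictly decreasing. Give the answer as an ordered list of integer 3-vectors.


Via rank(M_{q-1}∘⋯∘M_p): M ≅ I[1,2], I[2,3].
μ_θ-semistable layers: μ^(1)=11; μ^(2)=-1; μ^(3)=-9

((0, 0, 1); (0, 2, 0); (1, 0, 0))
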